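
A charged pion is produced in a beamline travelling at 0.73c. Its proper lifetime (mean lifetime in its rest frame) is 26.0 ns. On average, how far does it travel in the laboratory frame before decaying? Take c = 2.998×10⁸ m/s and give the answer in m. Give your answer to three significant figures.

8.33 m

Lorentz factor: γ = (1 − 0.5329)^(−1/2) = 1.4632.
Lab-frame lifetime: Δt = γτ = 1.4632 × 26.0 ns = 38.043 ns.
Distance: d = vΔt = 0.73 × 2.998×10⁸ m/s × 3.8043×10^-8 s = 8.33 m.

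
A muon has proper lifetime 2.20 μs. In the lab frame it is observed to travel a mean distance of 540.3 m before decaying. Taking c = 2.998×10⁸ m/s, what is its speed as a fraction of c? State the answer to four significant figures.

Lab distance = (lab lifetime)·v = γτ·βc, so βγ = d/(cτ) = 540.3/(2.998×10⁸ × 2.200×10^-6) = 0.81918.
With βγ = 0.81918: γ² = 1 + (βγ)² = 1.671056, and β = (βγ)/γ = 0.81918/1.29269 = 0.6337.

0.6337c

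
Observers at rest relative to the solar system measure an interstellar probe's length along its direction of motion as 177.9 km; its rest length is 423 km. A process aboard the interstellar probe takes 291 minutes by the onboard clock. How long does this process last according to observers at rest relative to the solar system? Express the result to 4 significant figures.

Length contraction gives γ = L₀/L = 423/177.9 = 2.37774.
The same γ dilates the second interval: 2.37774 × 291 minutes = 691.9 minutes.

691.9 minutes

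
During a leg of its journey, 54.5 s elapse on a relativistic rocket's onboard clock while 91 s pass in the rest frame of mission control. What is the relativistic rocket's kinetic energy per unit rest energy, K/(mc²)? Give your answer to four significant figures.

The time-dilation ratio gives γ = 91/54.5 = 1.66972.
K/(mc²) = γ − 1 = 1.66972 − 1 = 0.6697.

0.6697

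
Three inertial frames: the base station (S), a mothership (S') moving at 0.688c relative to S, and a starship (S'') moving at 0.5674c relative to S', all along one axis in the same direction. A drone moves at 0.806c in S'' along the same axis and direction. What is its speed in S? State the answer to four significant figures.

Compose velocities in two stages. Stage 1 (into S'): u₁ = (0.806+0.5674)/(1+0.806×0.5674) = 0.94241.
Stage 2 (into S): u = (0.94241+0.688)/(1+0.94241×0.688) = 0.9891, so the speed is 0.9891c.

0.9891c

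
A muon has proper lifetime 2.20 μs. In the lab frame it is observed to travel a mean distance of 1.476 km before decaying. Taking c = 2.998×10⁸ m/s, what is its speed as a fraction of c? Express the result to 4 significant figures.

0.9130c

d = βγcτ ⇒ βγ = d/(cτ) = 1476 m / (659.56 m) = 2.2379.
β = (βγ)/√(1+(βγ)²) = 2.2379/√6.0082 = 0.9130.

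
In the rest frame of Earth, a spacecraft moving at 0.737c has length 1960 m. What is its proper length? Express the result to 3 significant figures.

2900 m

γ = 1/√(1 − β²) = 1/√(1 − 0.543169) = 1/√0.456831 = 1/0.675893 = 1.4795.
Proper length: L₀ = γ·L = 1.4795 × 1960 = 2900 m.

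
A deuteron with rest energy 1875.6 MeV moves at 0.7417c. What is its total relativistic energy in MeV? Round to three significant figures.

2800 MeV

Lorentz factor: γ = (1 − 0.55011889)^(−1/2) = 1.4909.
Total energy: E = γmc² = 1.4909 × 1875.6 MeV = 2800 MeV.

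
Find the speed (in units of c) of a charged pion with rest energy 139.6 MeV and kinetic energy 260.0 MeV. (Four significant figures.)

0.9370c

γ = 1 + K/(mc²) = 1 + 260.0/139.6 = 2.8625.
β = √(1 − 1/γ²) = √(1 − 0.122042) = √0.877958 = 0.9370.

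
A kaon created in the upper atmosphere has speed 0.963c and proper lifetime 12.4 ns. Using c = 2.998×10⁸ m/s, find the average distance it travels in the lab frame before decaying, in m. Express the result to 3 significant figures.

13.3 m

β² = 0.927369, so γ = 1/√0.072631 = 3.7106.
Lab-frame lifetime: Δt = γτ = 3.7106 × 12.4 ns = 46.011 ns.
Distance: d = vΔt = 0.963 × 2.998×10⁸ m/s × 4.6011×10^-8 s = 13.3 m.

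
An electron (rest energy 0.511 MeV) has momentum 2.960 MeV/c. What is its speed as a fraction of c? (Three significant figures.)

βγ = pc/(mc²) = 2.960/0.511 = 5.7926.
Since γ² = 1 + (βγ)² = 34.5542, γ = √34.5542 = 5.87828, and β = (βγ)/γ = 5.7926/5.87828 = 0.985.

0.985c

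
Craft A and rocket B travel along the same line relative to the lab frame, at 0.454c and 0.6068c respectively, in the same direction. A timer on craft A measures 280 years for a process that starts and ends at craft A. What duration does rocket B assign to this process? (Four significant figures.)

Transform craft A's velocity into rocket B's frame: (0.454 − 0.6068)/(1 − 0.454·0.6068) = −0.1528/0.7245128, so the relative speed is 0.2109c.
At |u| = 0.2109c, γ = (1 − 0.0444788)^(−1/2) = 1.023.
The clock on craft A records proper time, so rocket B measures Δt = γΔτ = 1.023 × 280 = 286.4 years.

286.4 years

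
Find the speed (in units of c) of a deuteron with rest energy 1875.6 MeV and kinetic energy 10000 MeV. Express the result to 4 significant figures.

K = (γ−1)mc², so γ = 1 + 10000/1875.6 = 6.3316.
Then v/c = √(1 − γ⁻²) = √(1 − 0.0249444) = √0.9750556 = 0.9874.

0.9874c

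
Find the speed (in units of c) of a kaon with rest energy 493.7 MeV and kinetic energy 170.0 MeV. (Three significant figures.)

0.668c

K = (γ−1)mc², so γ = 1 + 170.0/493.7 = 1.3443.
Then v/c = √(1 − γ⁻²) = √(1 − 0.55336) = √0.44664 = 0.668.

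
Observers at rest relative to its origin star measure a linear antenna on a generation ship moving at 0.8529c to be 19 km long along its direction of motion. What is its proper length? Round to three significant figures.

γ = 1/√(1 − β²) = 1/√(1 − 0.72743841) = 1/√0.27256159 = 1/0.522074 = 1.9154.
Proper length: L₀ = γ·L = 1.9154 × 19 = 36.4 km.

36.4 km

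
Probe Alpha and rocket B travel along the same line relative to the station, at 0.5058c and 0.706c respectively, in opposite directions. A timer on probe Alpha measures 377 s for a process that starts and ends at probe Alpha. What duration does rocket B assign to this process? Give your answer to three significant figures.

837 s

Transform probe Alpha's velocity into rocket B's frame: (0.5058 + 0.706)/(1 + 0.5058·0.706) = 1.2118/1.3570948, so the relative speed is 0.89294c.
At |u| = 0.89294c, γ = (1 − 0.797342)^(−1/2) = 2.2214.
The clock on probe Alpha records proper time, so rocket B measures Δt = γΔτ = 2.2214 × 377 = 837 s.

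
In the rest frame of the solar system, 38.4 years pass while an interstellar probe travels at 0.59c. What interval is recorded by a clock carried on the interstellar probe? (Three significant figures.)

With β = 0.59, γ = 1/√(1 − 0.59²) = 1/√0.6519 = 1.2385.
The moving clock records proper time: Δτ = Δt/γ = 38.4/1.2385 = 31.0 years.

31.0 years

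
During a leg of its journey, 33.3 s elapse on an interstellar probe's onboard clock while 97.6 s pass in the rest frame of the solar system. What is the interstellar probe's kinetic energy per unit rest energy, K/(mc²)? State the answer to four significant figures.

γ = Δt/Δτ = 97.6/33.3 = 2.93093.
Since K = (γ−1)mc², K/(mc²) = 2.93093 − 1 = 1.931.

1.931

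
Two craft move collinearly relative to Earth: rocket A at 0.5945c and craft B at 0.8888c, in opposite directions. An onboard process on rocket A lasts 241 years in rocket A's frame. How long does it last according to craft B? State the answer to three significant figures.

1000 years

Speed of rocket A in craft B's frame: u = (v_A + v_B)/(1 + v_A v_B/c²) = (0.5945 + 0.8888)/(1 + 0.5945×0.8888) = 1.4833/1.5283916 = 0.9705; |u| = 0.9705c.
At |u| = 0.9705c, γ = (1 − 0.94187)^(−1/2) = 4.1476.
The clock on rocket A records proper time, so craft B measures Δt = γΔτ = 4.1476 × 241 = 1000 years.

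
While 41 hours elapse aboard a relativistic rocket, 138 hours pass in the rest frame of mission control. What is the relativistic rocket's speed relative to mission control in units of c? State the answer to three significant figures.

γ = Δt/Δτ = 138/41 = 3.3659.
β = √(1 − 1/γ²) = √(1 − 0.0882668) = √0.9117332 = 0.955.

0.955c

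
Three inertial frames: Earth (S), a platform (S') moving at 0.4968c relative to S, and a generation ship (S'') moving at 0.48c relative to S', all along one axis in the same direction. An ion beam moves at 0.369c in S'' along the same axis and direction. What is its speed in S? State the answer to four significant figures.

0.8967c

Compose velocities in two stages. Stage 1 (into S'): u₁ = (0.369+0.48)/(1+0.369×0.48) = 0.72125.
Stage 2 (into S): u = (0.72125+0.4968)/(1+0.72125×0.4968) = 0.89673, so the speed is 0.8967c.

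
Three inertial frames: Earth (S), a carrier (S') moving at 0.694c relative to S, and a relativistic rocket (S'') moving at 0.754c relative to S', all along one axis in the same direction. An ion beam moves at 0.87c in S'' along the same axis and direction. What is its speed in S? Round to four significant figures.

Apply u = (u'+v)/(1+u'v) twice. Ion beam in the carrier frame: (0.87+0.754)/(1+0.87·0.754) = 1.624/1.65598 = 0.98069c.
That velocity, transformed to the rest frame of Earth: (0.98069+0.694)/(1+0.98069·0.694) = 1.67469/1.68059886 = 0.99648c.

0.9965c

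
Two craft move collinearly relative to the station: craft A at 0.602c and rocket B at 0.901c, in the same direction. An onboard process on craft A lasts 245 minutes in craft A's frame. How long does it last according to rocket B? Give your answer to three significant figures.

The velocity of craft A relative to rocket B is (0.602 − 0.901)c / (1 − 0.602×0.901) = −0.65341c; relative speed 0.65341c.
γ for this relative speed: γ = 1/√(1 − 0.426945) = 1.321.
Craft A's interval is proper; time dilation gives Δt_B = γΔτ = 1.321 × 245 minutes = 324 minutes.

324 minutes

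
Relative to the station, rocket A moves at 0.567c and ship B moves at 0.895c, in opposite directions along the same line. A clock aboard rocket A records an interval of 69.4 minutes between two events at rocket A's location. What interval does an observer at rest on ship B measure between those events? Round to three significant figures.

The velocity of rocket A relative to ship B is (0.567 + 0.895)c / (1 + 0.567×0.895) = 0.96984c; relative speed 0.96984c.
At |u| = 0.96984c, γ = (1 − 0.94059)^(−1/2) = 4.1027.
Rocket A's interval is proper; time dilation gives Δt_B = γΔτ = 4.1027 × 69.4 minutes = 285 minutes.

285 minutes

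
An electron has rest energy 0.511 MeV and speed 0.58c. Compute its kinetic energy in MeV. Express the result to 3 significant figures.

0.116 MeV

γ = 1/√(1 − β²) = 1/√(1 − 0.3364) = 1/√0.6636 = 1/0.814616 = 1.22757.
Kinetic energy: K = (γ − 1)mc² = (1.22757 − 1) × 0.511 MeV = 0.22757 × 0.511 = 0.116 MeV.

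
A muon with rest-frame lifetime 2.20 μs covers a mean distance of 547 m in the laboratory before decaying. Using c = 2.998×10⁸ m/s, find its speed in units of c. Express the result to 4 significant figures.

0.6384c

d = βγcτ ⇒ βγ = d/(cτ) = 547.0 m / (659.56 m) = 0.82934.
β = (βγ)/√(1+(βγ)²) = 0.82934/√1.687805 = 0.6384.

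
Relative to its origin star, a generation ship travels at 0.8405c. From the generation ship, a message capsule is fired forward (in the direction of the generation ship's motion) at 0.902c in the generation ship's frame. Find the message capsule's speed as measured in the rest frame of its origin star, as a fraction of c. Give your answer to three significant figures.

In units of c, u = (u' + v)/(1 + u'v) with u' = 0.902 and v = 0.8405.
Numerator: 0.902 + 0.8405 = 1.7425. Denominator: 1 + (0.902)(0.8405) = 1.758131.
u = 1.7425/1.758131 = 0.99111, so the speed is 0.991c.

0.991c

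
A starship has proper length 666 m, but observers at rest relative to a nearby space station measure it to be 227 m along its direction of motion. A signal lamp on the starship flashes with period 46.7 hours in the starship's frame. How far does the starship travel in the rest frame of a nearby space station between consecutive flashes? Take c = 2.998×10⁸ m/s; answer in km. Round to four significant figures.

1.390×10^11 km

γ = L₀/L = 666/227 = 2.93392.
β = √(1 − 1/γ²) = 0.94012. Lab-frame period = γτ = 2.93392×46.7 hours = 137.01 hours. Distance = βc × γτ = 0.94012 × 2.998×10⁸ m/s × 493236 s = 1.3902×10^14 m = 1.390×10^11 km.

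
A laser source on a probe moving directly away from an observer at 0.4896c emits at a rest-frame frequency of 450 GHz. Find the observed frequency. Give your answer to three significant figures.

263 GHz

Relativistic Doppler (source moving away): f_obs = f_src · √((1−β)/(1+β)).
With β = 0.4896: factor = √(0.5104/1.4896) = 0.58536.
f_obs = 450 × 0.58536 = 263 GHz.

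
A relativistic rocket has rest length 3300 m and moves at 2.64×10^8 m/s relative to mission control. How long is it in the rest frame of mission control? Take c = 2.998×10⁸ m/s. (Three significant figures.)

1560 m

β = v/c = (2.64×10^8 m/s)/(2.998×10⁸ m/s) = 0.880587.
With β = 0.880587, γ = 1/√(1 − 0.880587²) = 1/√0.2245665 = 2.1102.
Along the direction of motion the measured length is L₀/γ = 3300/2.1102 = 1560 m.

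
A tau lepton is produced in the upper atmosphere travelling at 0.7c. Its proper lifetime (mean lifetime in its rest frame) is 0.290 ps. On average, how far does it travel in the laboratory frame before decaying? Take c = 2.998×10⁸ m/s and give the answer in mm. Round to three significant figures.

0.0852 mm

With β = 0.7, γ = 1/√(1 − 0.7²) = 1/√0.51 = 1.4003.
Lab-frame lifetime: Δt = γτ = 1.4003 × 0.290 ps = 0.40609 ps.
Distance: d = vΔt = 0.7 × 2.998×10⁸ m/s × 4.0609×10^-13 s = 8.52×10^-5 m = 0.0852 mm.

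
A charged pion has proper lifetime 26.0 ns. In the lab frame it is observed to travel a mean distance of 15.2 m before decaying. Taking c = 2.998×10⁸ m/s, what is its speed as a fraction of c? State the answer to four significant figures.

0.8898c

Lab distance = (lab lifetime)·v = γτ·βc, so βγ = d/(cτ) = 15.20/(2.998×10⁸ × 2.600×10^-8) = 1.95.
With βγ = 1.95: γ² = 1 + (βγ)² = 4.8025, and β = (βγ)/γ = 1.95/2.19146 = 0.8898.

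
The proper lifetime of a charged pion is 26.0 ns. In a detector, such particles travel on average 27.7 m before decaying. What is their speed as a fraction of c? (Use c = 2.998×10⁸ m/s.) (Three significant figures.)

Lab distance = (lab lifetime)·v = γτ·βc, so βγ = d/(cτ) = 27.70/(2.998×10⁸ × 2.600×10^-8) = 3.5537.
With βγ = 3.5537: γ² = 1 + (βγ)² = 13.6288, and β = (βγ)/γ = 3.5537/3.69172 = 0.963.

0.963c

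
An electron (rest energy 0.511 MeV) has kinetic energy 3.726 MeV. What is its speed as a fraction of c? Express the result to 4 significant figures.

0.9927c

γ = 1 + K/(mc²) = 1 + 3.726/0.511 = 8.2916.
β = √(1 − 1/γ²) = √(1 − 0.0145453) = √0.9854547 = 0.9927.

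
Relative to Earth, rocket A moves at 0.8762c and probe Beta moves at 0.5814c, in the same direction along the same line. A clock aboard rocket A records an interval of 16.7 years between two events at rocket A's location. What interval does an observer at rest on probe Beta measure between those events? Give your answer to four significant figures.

The velocity of rocket A relative to probe Beta is (0.8762 − 0.5814)c / (1 − 0.8762×0.5814) = 0.60092c; relative speed 0.60092c.
At |u| = 0.60092c, γ = (1 − 0.361105)^(−1/2) = 1.2511.
Rocket A's interval is proper; time dilation gives Δt_B = γΔτ = 1.2511 × 16.7 years = 20.89 years.

20.89 years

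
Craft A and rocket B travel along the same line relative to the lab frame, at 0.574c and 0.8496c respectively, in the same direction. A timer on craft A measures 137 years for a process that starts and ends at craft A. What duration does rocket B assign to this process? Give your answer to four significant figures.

Transform craft A's velocity into rocket B's frame: (0.574 − 0.8496)/(1 − 0.574·0.8496) = −0.2756/0.5123296, so the relative speed is 0.53793c.
γ for this relative speed: γ = 1/√(1 − 0.289369) = 1.1863.
Craft A's interval is proper; time dilation gives Δt_B = γΔτ = 1.1863 × 137 years = 162.5 years.

162.5 years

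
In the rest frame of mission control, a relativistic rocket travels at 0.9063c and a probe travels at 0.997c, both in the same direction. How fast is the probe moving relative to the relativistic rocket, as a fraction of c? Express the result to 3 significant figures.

0.941c

Transform to the relativistic rocket's frame: u' = (u − v)/(1 − uv/c²).
u' = (0.997 − 0.9063)/(1 − 0.997×0.9063) = 0.0907/0.0964189 = 0.94069.
Speed in the relativistic rocket's frame: 0.941c (in the same direction).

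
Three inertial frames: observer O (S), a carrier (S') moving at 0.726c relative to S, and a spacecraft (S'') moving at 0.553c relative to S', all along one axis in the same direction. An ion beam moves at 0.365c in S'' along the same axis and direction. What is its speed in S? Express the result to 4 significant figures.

Apply u = (u'+v)/(1+u'v) twice. Ion beam in the carrier frame: (0.365+0.553)/(1+0.365·0.553) = 0.918/1.201845 = 0.76383c.
That velocity, transformed to the rest frame of observer O: (0.76383+0.726)/(1+0.76383·0.726) = 1.48983/1.55454058 = 0.95837c.

0.9584c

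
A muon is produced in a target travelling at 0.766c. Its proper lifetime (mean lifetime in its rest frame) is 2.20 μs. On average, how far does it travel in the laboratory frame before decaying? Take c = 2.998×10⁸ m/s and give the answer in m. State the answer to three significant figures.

γ = 1/√(1 − β²) = 1/√(1 − 0.586756) = 1/√0.413244 = 1/0.642841 = 1.5556.
Lab-frame lifetime: Δt = γτ = 1.5556 × 2.20 μs = 3.4223 μs.
Distance: d = vΔt = 0.766 × 2.998×10⁸ m/s × 3.4223×10^-6 s = 786 m.

786 m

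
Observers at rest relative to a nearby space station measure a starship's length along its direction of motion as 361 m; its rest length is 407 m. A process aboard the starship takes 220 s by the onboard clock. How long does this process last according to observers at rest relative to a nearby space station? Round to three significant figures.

248 s

Length contraction gives γ = L₀/L = 407/361 = 1.12742.
The same γ dilates the second interval: 1.12742 × 220 s = 248 s.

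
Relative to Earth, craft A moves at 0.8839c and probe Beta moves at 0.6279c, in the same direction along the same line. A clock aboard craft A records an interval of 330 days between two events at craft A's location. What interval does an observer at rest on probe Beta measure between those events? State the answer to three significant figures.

Transform craft A's velocity into probe Beta's frame: (0.8839 − 0.6279)/(1 − 0.8839·0.6279) = 0.256/0.44499919, so the relative speed is 0.57528c.
γ for this relative speed: γ = 1/√(1 − 0.330947) = 1.2226.
Craft A's interval is proper; time dilation gives Δt_B = γΔτ = 1.2226 × 330 days = 403 days.

403 days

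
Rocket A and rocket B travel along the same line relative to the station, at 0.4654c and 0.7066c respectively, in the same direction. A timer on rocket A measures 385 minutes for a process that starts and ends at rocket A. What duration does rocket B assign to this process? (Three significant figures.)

413 minutes

Transform rocket A's velocity into rocket B's frame: (0.4654 − 0.7066)/(1 − 0.4654·0.7066) = −0.2412/0.67114836, so the relative speed is 0.35938c.
γ for this relative speed: γ = 1/√(1 − 0.129154) = 1.0716.
Rocket A's interval is proper; time dilation gives Δt_B = γΔτ = 1.0716 × 385 minutes = 413 minutes.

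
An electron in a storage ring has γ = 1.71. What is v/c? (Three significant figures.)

0.811

β = √(1 − 1/γ²) = √(1 − 1/2.9241) = √0.658014 = 0.811.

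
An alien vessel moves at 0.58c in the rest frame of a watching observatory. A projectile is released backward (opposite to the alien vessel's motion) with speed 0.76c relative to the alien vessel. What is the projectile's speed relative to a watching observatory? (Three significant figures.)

0.322c

In units of c, u = (u' + v)/(1 + u'v) with u' = −0.76 and v = 0.58.
Numerator: −0.76 + 0.58 = −0.18. Denominator: 1 + (−0.76)(0.58) = 0.5592.
u = −0.18/0.5592 = −0.32189, so the speed is 0.322c.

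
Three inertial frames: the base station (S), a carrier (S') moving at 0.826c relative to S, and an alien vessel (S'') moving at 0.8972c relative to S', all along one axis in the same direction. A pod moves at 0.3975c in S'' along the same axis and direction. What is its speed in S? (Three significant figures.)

Apply u = (u'+v)/(1+u'v) twice. Pod in the carrier frame: (0.3975+0.8972)/(1+0.3975·0.8972) = 1.2947/1.356637 = 0.95435c.
That velocity, transformed to the rest frame of the base station: (0.95435+0.826)/(1+0.95435·0.826) = 1.78035/1.7882931 = 0.99556c.

0.996c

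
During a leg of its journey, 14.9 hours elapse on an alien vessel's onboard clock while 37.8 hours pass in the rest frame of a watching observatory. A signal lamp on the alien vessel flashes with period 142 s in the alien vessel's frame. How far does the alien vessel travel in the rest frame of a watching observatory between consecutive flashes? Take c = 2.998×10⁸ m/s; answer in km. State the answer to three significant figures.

9.93×10^7 km

γ = Δt/Δτ = 37.8/14.9 = 2.53691.
β = √(1 − 1/γ²) = 0.91903. Lab-frame period = γτ = 2.53691×142 s = 360.24 s. Distance = βc × γτ = 0.91903 × 2.998×10⁸ m/s × 360.24 s = 9.9255×10^10 m = 9.93×10^7 km.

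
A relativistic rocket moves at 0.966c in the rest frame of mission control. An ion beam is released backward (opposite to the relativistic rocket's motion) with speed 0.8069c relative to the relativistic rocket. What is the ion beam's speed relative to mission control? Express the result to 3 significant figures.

0.721c

Relativistic velocity addition: u = (u' + v)/(1 + u'v/c²), with u' = −0.8069c and v = 0.966c.
Numerator: −0.8069 + 0.966 = 0.1591. Denominator: 1 + (−0.8069)(0.966) = 0.2205346.
u = 0.1591/0.2205346 = 0.72143, so the speed is 0.721c.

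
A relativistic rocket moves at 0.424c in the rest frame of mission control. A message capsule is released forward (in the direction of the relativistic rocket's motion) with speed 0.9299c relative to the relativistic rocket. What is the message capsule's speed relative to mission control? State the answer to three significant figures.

Relativistic velocity addition: u = (u' + v)/(1 + u'v/c²), with u' = 0.9299c and v = 0.424c.
Numerator: 0.9299 + 0.424 = 1.3539. Denominator: 1 + (0.9299)(0.424) = 1.3942776.
u = 1.3539/1.3942776 = 0.97104, so the speed is 0.971c.

0.971c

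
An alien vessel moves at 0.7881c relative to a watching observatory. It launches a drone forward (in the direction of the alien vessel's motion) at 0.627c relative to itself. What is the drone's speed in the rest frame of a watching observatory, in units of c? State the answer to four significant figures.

In units of c, u = (u' + v)/(1 + u'v) with u' = 0.627 and v = 0.7881.
Numerator: 0.627 + 0.7881 = 1.4151. Denominator: 1 + (0.627)(0.7881) = 1.4941387.
u = 1.4151/1.4941387 = 0.9471, so the speed is 0.9471c.

0.9471c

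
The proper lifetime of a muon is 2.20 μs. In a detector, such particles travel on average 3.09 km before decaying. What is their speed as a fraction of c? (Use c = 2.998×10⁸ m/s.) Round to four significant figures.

d = βγcτ ⇒ βγ = d/(cτ) = 3090 m / (659.56 m) = 4.6849.
β = (βγ)/√(1+(βγ)²) = 4.6849/√22.9483 = 0.9780.

0.9780c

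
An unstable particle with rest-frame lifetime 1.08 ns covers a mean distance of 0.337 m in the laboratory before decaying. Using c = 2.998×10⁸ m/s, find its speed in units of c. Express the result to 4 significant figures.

Let x = d/(cτ) = 0.3370 m / (2.998×10⁸ m/s × 1.080×10^-9 s) = 1.0408. Since d = βγcτ, x = βγ = β/√(1−β²).
Solving: β² = x²/(1+x²) = 1.08326/2.08326 = 0.519983, so β = 0.7211.

0.7211c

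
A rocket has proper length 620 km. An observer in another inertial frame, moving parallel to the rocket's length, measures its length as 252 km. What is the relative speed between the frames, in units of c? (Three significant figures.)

Length contraction gives γ = L₀/L = 620/252 = 2.4603.
β = √(1 − 1/γ²) = √0.834795 = 0.914.

0.914c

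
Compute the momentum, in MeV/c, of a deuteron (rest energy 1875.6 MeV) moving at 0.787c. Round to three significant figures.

Lorentz factor: γ = (1 − 0.619369)^(−1/2) = 1.6209.
Momentum: p = γβ·mc = 1.6209 × 0.787 × 1875.6 MeV/c = 2390 MeV/c.

2390 MeV/c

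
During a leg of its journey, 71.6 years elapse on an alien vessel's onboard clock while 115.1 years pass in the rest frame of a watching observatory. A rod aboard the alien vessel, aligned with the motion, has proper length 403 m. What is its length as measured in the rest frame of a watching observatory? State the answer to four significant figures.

The time-dilation ratio gives γ = 115.1/71.6 = 1.60754.
L = L₀/γ = 403/1.60754 = 250.7 m.

250.7 m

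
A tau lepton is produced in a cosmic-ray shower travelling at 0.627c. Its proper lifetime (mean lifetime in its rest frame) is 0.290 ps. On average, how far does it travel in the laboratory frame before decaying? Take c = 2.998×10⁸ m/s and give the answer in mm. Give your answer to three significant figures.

β² = 0.393129, so γ = 1/√0.606871 = 1.2837.
Lab-frame lifetime: Δt = γτ = 1.2837 × 0.290 ps = 0.37227 ps.
Distance: d = vΔt = 0.627 × 2.998×10⁸ m/s × 3.7227×10^-13 s = 7.00×10^-5 m = 0.0700 mm.

0.0700 mm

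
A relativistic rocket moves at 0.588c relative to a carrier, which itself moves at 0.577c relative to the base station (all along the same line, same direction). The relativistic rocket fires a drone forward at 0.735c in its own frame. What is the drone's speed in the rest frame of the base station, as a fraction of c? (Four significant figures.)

0.9790c

Compose velocities in two stages. Stage 1 (into S'): u₁ = (0.735+0.588)/(1+0.735×0.588) = 0.92377.
Stage 2 (into S): u = (0.92377+0.577)/(1+0.92377×0.577) = 0.97897, so the speed is 0.9790c.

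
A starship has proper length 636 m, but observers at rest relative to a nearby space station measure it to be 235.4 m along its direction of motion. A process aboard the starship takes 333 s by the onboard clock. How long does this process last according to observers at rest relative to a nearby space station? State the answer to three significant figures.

900 s

Length contraction gives γ = L₀/L = 636/235.4 = 2.70178.
The same γ dilates the second interval: 2.70178 × 333 s = 900 s.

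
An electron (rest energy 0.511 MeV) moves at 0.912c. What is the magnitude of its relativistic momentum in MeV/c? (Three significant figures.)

1.14 MeV/c

γ = 1/√(1 − β²) = 1/√(1 − 0.831744) = 1/√0.168256 = 1/0.41019 = 2.4379.
Momentum: p = γβ·mc = 2.4379 × 0.912 × 0.511 MeV/c = 1.14 MeV/c.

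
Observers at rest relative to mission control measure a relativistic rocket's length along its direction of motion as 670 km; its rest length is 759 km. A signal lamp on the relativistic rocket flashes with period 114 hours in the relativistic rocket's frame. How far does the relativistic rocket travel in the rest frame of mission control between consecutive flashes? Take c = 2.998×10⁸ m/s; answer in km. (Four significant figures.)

Length contraction gives γ = L₀/L = 759/670 = 1.13284.
β = √(1 − 1/γ²) = 0.46987. Lab-frame period = γτ = 1.13284×114 hours = 129.14 hours. Distance = βc × γτ = 0.46987 × 2.998×10⁸ m/s × 464904 s = 6.5490×10^13 m = 6.549×10^10 km.

6.549×10^10 km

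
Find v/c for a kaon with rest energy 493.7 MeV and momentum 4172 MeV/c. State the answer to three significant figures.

0.993

pc/(mc²) = 4172/493.7 = 8.4505 = βγ = β/√(1−β²).
So β² = x²/(1 + x²) with x = 8.4505: x² = 71.411, β² = 71.411/72.411 = 0.98619, β = 0.993.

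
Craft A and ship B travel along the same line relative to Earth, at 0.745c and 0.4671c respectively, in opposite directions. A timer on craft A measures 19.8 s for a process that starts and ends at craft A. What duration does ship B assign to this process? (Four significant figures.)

Speed of craft A in ship B's frame: u = (v_A + v_B)/(1 + v_A v_B/c²) = (0.745 + 0.4671)/(1 + 0.745×0.4671) = 1.2121/1.3479895 = 0.89919; |u| = 0.89919c.
At |u| = 0.89919c, γ = (1 − 0.808543)^(−1/2) = 2.2854.
The clock on craft A records proper time, so ship B measures Δt = γΔτ = 2.2854 × 19.8 = 45.25 s.

45.25 s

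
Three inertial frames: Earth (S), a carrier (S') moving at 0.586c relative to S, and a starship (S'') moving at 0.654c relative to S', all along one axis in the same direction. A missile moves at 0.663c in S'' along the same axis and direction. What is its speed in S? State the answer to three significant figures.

Compose velocities in two stages. Stage 1 (into S'): u₁ = (0.663+0.654)/(1+0.663×0.654) = 0.91867.
Stage 2 (into S): u = (0.91867+0.586)/(1+0.91867×0.586) = 0.97811, so the speed is 0.978c.

0.978c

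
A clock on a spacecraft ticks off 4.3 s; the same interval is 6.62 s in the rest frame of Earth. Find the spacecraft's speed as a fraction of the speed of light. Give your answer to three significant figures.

0.760c

γ = Δt/Δτ = 6.62/4.3 = 1.5395.
β = √(1 − 1/γ²) = √(1 − 0.42193) = √0.57807 = 0.760.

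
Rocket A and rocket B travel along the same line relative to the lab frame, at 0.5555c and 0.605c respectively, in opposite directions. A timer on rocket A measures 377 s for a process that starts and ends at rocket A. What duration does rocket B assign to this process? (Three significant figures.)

Transform rocket A's velocity into rocket B's frame: (0.5555 + 0.605)/(1 + 0.5555·0.605) = 1.1605/1.3360775, so the relative speed is 0.86859c.
γ for this relative speed: γ = 1/√(1 − 0.754449) = 2.018.
Rocket A's interval is proper; time dilation gives Δt_B = γΔτ = 2.018 × 377 s = 761 s.

761 s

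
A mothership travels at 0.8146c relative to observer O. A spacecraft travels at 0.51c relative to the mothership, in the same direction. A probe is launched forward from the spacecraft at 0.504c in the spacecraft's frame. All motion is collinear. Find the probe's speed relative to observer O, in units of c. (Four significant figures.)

Apply u = (u'+v)/(1+u'v) twice. Probe in the mothership frame: (0.504+0.51)/(1+0.504·0.51) = 1.014/1.25704 = 0.80666c.
That velocity, transformed to the rest frame of observer O: (0.80666+0.8146)/(1+0.80666·0.8146) = 1.62126/1.657105236 = 0.97837c.

0.9784c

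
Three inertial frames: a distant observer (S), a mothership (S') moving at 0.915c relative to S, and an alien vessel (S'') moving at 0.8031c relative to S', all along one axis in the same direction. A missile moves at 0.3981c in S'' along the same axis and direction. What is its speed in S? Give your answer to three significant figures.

0.996c

First combine the missile and alien vessel (S''→S'): u₁ = (0.3981 + 0.8031)/(1 + 0.3981×0.8031) = 1.2012/1.31971411 = 0.9102.
Then combine with the mothership (S'→S): u = (0.9102 + 0.915)/(1 + 0.9102×0.915) = 1.8252/1.832833 = 0.99584.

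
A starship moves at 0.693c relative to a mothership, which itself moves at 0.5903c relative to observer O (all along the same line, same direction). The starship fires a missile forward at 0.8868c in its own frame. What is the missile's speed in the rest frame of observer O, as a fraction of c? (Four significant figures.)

First combine the missile and starship (S''→S'): u₁ = (0.8868 + 0.693)/(1 + 0.8868×0.693) = 1.5798/1.6145524 = 0.97848.
Then combine with the mothership (S'→S): u = (0.97848 + 0.5903)/(1 + 0.97848×0.5903) = 1.56878/1.577596744 = 0.99441.

0.9944c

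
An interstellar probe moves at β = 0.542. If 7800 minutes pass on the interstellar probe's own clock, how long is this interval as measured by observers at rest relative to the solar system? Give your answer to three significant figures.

β² = 0.293764, so γ = 1/√0.706236 = 1.1899.
The onboard clock measures proper time, so the interval in the rest frame of the solar system is dilated: Δt = γ·Δτ = 1.1899 × 7800 minutes = 9280 minutes.

9280 minutes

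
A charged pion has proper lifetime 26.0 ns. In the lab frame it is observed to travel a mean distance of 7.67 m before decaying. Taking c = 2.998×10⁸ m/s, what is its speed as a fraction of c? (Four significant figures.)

0.7014c

Let x = d/(cτ) = 7.670 m / (2.998×10⁸ m/s × 2.600×10^-8 s) = 0.98399. Since d = βγcτ, x = βγ = β/√(1−β²).
Solving: β² = x²/(1+x²) = 0.968236/1.968236 = 0.491931, so β = 0.7014.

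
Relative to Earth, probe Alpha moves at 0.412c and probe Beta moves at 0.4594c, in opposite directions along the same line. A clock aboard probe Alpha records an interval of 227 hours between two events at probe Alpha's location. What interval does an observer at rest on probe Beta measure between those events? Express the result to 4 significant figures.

The velocity of probe Alpha relative to probe Beta is (0.412 + 0.4594)c / (1 + 0.412×0.4594) = 0.73272c; relative speed 0.73272c.
γ for this relative speed: γ = 1/√(1 − 0.536879) = 1.4694.
Probe Alpha's interval is proper; time dilation gives Δt_B = γΔτ = 1.4694 × 227 hours = 333.6 hours.

333.6 hours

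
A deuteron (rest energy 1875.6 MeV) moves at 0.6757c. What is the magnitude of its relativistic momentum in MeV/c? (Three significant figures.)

With β = 0.6757, γ = 1/√(1 − 0.6757²) = 1/√0.54342951 = 1.3565.
Momentum: p = γβ·mc = 1.3565 × 0.6757 × 1875.6 MeV/c = 1720 MeV/c.

1720 MeV/c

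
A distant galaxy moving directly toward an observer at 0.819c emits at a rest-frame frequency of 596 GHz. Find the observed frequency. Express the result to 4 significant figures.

Relativistic Doppler (source moving toward): f_obs = f_src · √((1+β)/(1−β)).
With β = 0.819: factor = √(1.819/0.181) = 3.1701.
f_obs = 596 × 3.1701 = 1889 GHz.

1889 GHz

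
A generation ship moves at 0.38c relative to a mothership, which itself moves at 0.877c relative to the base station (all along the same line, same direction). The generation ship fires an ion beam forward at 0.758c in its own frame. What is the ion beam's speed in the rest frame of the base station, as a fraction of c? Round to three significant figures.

First combine the ion beam and generation ship (S''→S'): u₁ = (0.758 + 0.38)/(1 + 0.758×0.38) = 1.138/1.28804 = 0.88351.
Then combine with the mothership (S'→S): u = (0.88351 + 0.877)/(1 + 0.88351×0.877) = 1.76051/1.77483827 = 0.99193.

0.992c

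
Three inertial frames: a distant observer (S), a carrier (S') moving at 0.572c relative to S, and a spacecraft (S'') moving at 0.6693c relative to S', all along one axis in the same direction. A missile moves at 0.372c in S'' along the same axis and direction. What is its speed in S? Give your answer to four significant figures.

First combine the missile and spacecraft (S''→S'): u₁ = (0.372 + 0.6693)/(1 + 0.372×0.6693) = 1.0413/1.2489796 = 0.83372.
Then combine with the carrier (S'→S): u = (0.83372 + 0.572)/(1 + 0.83372×0.572) = 1.40572/1.47688784 = 0.95181.

0.9518c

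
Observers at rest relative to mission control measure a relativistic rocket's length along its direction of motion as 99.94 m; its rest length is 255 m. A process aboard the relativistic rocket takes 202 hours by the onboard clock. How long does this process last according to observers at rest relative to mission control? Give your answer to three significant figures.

515 hours

From L = L₀/γ: γ = 255/99.94 = 2.55153.
The same γ dilates the second interval: 2.55153 × 202 hours = 515 hours.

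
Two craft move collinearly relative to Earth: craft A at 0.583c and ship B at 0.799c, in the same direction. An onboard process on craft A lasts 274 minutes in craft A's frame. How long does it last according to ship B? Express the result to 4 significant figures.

299.6 minutes

Transform craft A's velocity into ship B's frame: (0.583 − 0.799)/(1 − 0.583·0.799) = −0.216/0.534183, so the relative speed is 0.40436c.
At |u| = 0.40436c, γ = (1 − 0.163507)^(−1/2) = 1.0934.
Craft A's interval is proper; time dilation gives Δt_B = γΔτ = 1.0934 × 274 minutes = 299.6 minutes.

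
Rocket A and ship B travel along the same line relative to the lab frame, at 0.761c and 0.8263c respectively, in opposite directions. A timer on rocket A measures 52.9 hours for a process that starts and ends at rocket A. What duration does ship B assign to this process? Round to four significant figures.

235.8 hours

Speed of rocket A in ship B's frame: u = (v_A + v_B)/(1 + v_A v_B/c²) = (0.761 + 0.8263)/(1 + 0.761×0.8263) = 1.5873/1.6288143 = 0.97451; |u| = 0.97451c.
At |u| = 0.97451c, γ = (1 − 0.94967)^(−1/2) = 4.4575.
Rocket A's interval is proper; time dilation gives Δt_B = γΔτ = 4.4575 × 52.9 hours = 235.8 hours.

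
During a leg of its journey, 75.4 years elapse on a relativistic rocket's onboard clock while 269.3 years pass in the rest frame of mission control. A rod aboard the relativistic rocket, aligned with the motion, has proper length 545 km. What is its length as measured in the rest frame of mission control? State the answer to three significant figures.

153 km

From Δt = γΔτ: γ = 269.3/75.4 = 3.57162.
The rod contracts by the same γ: 545 km / 3.57162 = 153 km.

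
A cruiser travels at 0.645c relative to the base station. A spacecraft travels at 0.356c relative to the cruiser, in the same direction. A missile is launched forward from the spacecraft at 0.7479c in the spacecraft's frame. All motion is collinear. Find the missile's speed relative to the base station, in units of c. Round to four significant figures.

0.9709c

First combine the missile and spacecraft (S''→S'): u₁ = (0.7479 + 0.356)/(1 + 0.7479×0.356) = 1.1039/1.2662524 = 0.87179.
Then combine with the cruiser (S'→S): u = (0.87179 + 0.645)/(1 + 0.87179×0.645) = 1.51679/1.56230455 = 0.97087.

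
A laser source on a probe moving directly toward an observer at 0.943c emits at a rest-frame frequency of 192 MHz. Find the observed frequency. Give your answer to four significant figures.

Relativistic Doppler (source moving toward): f_obs = f_src · √((1+β)/(1−β)).
With β = 0.943: factor = √(1.943/0.057) = 5.8385.
f_obs = 192 × 5.8385 = 1121 MHz.

1121 MHz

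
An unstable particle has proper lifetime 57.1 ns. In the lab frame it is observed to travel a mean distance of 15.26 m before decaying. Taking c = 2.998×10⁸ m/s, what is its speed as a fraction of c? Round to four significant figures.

0.6654c

d = βγcτ ⇒ βγ = d/(cτ) = 15.26 m / (17.11858 m) = 0.89143.
β = (βγ)/√(1+(βγ)²) = 0.89143/√1.794647 = 0.6654.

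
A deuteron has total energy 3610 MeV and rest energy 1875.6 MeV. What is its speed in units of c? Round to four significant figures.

0.8544c

Total energy E = γmc² gives γ = 3610/1875.6 = 1.9247.
Hence β = √(1 − 1/γ²) = √(1 − 0.269944) = √0.730056 = 0.8544.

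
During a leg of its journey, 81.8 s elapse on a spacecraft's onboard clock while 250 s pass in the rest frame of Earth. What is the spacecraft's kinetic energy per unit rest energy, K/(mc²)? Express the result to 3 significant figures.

The time-dilation ratio gives γ = 250/81.8 = 3.05623.
Since K = (γ−1)mc², K/(mc²) = 3.05623 − 1 = 2.06.

2.06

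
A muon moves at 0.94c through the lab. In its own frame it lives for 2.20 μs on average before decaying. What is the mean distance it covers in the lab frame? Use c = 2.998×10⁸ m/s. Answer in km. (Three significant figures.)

1.82 km

γ = 1/√(1 − β²) = 1/√(1 − 0.8836) = 1/√0.1164 = 1/0.341174 = 2.9311.
Lab-frame lifetime: Δt = γτ = 2.9311 × 2.20 μs = 6.4484 μs.
Distance: d = vΔt = 0.94 × 2.998×10⁸ m/s × 6.4484×10^-6 s = 1820 m = 1.82 km.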